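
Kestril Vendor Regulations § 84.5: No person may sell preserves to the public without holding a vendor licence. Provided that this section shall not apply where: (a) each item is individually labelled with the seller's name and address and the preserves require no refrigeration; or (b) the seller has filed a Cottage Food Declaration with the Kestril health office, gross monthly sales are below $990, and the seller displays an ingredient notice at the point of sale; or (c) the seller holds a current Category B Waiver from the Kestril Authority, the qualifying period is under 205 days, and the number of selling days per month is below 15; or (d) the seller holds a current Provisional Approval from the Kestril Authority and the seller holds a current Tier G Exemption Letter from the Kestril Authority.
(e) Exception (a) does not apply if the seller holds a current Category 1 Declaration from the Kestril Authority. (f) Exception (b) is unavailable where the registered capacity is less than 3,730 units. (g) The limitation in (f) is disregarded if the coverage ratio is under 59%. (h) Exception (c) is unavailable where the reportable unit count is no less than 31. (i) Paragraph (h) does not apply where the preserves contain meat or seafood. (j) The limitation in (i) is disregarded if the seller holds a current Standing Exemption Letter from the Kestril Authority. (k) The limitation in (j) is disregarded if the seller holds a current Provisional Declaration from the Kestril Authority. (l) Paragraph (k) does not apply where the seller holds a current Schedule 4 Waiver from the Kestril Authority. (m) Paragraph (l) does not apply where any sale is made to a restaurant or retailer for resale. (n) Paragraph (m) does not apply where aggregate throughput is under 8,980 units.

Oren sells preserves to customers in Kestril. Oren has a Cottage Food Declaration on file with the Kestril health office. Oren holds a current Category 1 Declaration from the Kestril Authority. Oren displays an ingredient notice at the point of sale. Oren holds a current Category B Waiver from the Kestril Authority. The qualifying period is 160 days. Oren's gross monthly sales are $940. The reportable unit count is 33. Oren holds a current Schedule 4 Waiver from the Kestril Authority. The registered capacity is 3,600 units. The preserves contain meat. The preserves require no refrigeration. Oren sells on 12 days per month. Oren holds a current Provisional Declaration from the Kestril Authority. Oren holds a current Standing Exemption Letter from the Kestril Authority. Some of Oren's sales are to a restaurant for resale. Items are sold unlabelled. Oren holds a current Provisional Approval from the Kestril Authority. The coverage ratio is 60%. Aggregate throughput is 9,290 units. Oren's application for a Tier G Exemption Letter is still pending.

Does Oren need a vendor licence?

Exception (a) fails — items are sold unlabelled.
Exception (b)'s conditions are all satisfied: a Cottage Food Declaration is on file; gross monthly sales are $940, below the $990 limit; an ingredient notice is displayed. But applying paragraphs (f)–(g): (f) operates — the registered capacity is 3,600 units, less than the 3,730 units limit. (g), which would lift (f), does not operate here — the coverage ratio is 60%, not under 59%. (b) is therefore removed.
Exception (c): a current Category B Waiver is held; the qualifying period is 160 days, under the 205 days limit; the number of selling days per month is 12, below the 15 limit — every condition holds. As to paragraphs (h)–(n): (h) would limit (c) — the reportable unit count is 33, meeting the 31 threshold — but (i) sets (h) aside: (i) operates against (h): the preserves contain meat. (j) would limit (i) — a current Standing Exemption Letter is held — but (k) sets (j) aside: (k) applies — a current Provisional Declaration is held. (l) applies (a current Schedule 4 Waiver is held), but is itself disapplied by (m): (m) operates against (l): some sales are to a restaurant for resale. (n), which would lift (m), is not engaged — aggregate throughput is 9,290 units, not under 8,980 units. So (c) applies.
Exception (d) requires that the seller holds a current Tier G Exemption Letter from the Kestril Authority; but the Tier G Exemption Letter is not current, so (d) is unavailable.

No — exception (c) applies; Oren is not required to hold a vendor licence.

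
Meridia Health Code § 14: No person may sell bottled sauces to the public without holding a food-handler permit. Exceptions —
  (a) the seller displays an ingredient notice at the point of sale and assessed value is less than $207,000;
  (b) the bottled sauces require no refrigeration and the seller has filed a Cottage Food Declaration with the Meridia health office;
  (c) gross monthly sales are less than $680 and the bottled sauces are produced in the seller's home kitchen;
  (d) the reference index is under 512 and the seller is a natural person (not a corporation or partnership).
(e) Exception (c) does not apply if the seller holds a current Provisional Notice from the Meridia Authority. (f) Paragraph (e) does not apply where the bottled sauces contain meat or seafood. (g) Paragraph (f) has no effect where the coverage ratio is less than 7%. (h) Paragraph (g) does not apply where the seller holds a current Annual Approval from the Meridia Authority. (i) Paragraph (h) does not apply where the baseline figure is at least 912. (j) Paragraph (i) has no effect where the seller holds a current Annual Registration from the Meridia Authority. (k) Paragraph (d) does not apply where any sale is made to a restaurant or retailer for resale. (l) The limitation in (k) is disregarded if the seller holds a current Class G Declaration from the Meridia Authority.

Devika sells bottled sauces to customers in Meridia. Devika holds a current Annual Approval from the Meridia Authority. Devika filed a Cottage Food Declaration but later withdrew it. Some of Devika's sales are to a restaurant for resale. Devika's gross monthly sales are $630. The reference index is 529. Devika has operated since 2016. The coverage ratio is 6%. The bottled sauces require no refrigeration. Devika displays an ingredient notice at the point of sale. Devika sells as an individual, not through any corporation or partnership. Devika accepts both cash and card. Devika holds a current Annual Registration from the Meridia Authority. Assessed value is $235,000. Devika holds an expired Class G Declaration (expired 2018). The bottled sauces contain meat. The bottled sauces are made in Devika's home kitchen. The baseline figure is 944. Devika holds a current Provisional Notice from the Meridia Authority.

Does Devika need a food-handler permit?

Exception (a) requires that assessed value is less than $207,000; but assessed value is $235,000, not less than $207,000, so (a) is unavailable.
Exception (b) fails — the Cottage Food Declaration was withdrawn.
All of (c)'s requirements are met (gross monthly sales are $630, less than the $680 limit; the bottled sauces are home-kitchen produced). Applying paragraphs (e)–(j): (e) is engaged (a current Provisional Notice is held), but is itself disapplied by (f): (f) is engaged — the bottled sauces contain meat. (g) is triggered (the coverage ratio is 6%, less than the 7% limit), but is displaced by (h): (h) applies — a current Annual Approval is held. (i) would limit (h) — the baseline figure is 944, meeting the 912 threshold — but (j) sets (i) aside: (j) operates against (i): a current Annual Registration is held. Exception (c) stands.
Exception (d) does not apply: the reference index is 529, not under 512.

No — exception (c) applies; Devika is not required to hold a food-handler permit.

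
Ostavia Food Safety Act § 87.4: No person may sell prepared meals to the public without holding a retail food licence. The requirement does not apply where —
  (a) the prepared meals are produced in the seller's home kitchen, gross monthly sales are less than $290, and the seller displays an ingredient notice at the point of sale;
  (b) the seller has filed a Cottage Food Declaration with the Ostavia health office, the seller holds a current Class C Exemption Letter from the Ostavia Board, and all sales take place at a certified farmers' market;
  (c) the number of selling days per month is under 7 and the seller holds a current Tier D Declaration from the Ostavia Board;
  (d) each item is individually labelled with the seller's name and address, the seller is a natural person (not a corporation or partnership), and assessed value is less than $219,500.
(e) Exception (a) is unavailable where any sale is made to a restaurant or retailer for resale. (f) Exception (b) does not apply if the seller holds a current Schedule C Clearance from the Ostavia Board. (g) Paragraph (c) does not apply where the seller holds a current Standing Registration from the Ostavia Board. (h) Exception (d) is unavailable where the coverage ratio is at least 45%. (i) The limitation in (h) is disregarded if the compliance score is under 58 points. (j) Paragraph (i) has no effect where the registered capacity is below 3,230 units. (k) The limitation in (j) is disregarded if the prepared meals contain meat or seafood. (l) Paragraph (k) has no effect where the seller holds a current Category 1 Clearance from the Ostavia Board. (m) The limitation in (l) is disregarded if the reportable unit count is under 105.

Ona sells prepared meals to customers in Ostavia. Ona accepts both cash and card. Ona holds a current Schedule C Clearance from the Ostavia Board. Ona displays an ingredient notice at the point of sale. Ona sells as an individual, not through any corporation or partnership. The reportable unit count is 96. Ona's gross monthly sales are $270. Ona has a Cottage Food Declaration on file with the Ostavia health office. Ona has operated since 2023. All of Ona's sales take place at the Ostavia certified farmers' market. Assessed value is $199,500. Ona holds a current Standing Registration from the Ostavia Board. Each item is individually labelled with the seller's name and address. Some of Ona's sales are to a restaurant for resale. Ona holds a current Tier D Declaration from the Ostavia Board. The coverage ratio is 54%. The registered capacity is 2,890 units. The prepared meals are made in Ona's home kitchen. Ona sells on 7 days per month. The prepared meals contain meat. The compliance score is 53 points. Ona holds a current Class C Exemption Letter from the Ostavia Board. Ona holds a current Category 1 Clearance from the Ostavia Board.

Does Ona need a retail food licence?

All of (a)'s requirements are met (the prepared meals are home-kitchen produced; gross monthly sales are $270, less than the $290 limit; an ingredient notice is displayed). But: (e) is triggered — some sales are to a restaurant for resale. (a) is therefore removed.
Exception (b) is satisfied on its face — a Cottage Food Declaration is on file; a current Class C Exemption Letter is held; all sales are at a certified farmers' market. Turning to paragraph (f): (f) operates against (b): a current Schedule C Clearance is held. Exception (b) does not apply.
Exception (c) requires that the number of selling days per month is under 7; but the number of selling days per month is 7, not under 7, so (c) is unavailable.
Exception (d) is satisfied on its face — items are individually labelled; the seller is a natural person; assessed value is $199,500, less than the $219,500 limit. As to paragraphs (h)–(m): (h) would limit (d) — the coverage ratio is 54%, meeting the 45% threshold — but (i) sets (h) aside: (i) operates against (h): the compliance score is 53 points, under the 58 points limit. (j) would limit (i) — the registered capacity is 2,890 units, below the 3,230 units limit — but (k) sets (j) aside: (k) applies — the prepared meals contain meat. (l) would limit (k) — a current Category 1 Clearance is held — but (m) sets (l) aside: (m) operates against (l): the reportable unit count is 96, under the 105 limit. (d) remains available.

No — exception (d) applies; Ona is not required to hold a retail food licence.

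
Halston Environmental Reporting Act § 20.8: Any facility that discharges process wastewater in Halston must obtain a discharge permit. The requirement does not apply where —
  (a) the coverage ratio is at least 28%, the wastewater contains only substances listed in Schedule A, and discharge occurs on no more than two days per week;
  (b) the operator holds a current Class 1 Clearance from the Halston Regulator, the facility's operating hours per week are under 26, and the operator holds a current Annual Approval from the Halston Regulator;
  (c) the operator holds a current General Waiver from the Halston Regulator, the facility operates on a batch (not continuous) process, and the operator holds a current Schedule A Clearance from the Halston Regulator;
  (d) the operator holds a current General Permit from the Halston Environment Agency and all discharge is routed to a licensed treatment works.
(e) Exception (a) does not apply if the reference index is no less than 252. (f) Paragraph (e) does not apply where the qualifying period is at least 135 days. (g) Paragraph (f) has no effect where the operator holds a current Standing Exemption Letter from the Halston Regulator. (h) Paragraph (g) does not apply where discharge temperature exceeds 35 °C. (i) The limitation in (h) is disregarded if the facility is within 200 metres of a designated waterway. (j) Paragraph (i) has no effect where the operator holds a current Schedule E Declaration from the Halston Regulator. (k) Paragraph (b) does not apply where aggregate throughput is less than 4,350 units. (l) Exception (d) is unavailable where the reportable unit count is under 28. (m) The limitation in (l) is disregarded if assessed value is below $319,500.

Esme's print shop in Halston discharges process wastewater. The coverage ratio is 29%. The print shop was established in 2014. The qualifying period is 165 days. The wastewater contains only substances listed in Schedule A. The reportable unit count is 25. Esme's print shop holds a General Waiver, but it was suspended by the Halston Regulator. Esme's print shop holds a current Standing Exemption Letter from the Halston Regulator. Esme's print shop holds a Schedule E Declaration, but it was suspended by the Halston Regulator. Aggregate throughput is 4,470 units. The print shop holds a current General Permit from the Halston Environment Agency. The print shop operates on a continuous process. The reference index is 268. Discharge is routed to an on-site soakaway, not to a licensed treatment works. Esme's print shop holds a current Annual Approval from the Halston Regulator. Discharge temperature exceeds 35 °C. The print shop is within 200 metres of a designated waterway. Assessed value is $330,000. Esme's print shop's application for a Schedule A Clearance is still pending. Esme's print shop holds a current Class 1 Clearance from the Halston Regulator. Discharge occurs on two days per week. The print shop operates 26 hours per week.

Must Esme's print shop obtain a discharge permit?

Yes — Esme's print shop must obtain a discharge permit.

All of (a)'s requirements are met (the coverage ratio is 29%, meeting the 28% threshold; the wastewater is Schedule-A-only; discharge occurs on no more than two days per week). However, paragraphs (e)–(j) must be considered: (e) operates against (a): the reference index is 268, meeting the 252 threshold. (f) would limit (e) — the qualifying period is 165 days, meeting the 135 days threshold — but (g) sets (f) aside: (g) operates — a current Standing Exemption Letter is held. (h) would limit (g) — discharge temperature exceeds 35 °C — but (i) sets (h) aside: (i) operates against (h): the print shop is within 200 m of a designated waterway. (j), which would lift (i), does not operate here — no current Schedule E Declaration is held. Exception (a) does not apply.
Exception (b) fails — the facility's operating hours per week are 26, not under 26.
Exception (c) does not apply: no current General Waiver is held.
Exception (d) requires that all discharge is routed to a licensed treatment works; but discharge is not routed to a licensed treatment works, so (d) is unavailable.
No exception is made out. Esme's print shop falls within the general rule.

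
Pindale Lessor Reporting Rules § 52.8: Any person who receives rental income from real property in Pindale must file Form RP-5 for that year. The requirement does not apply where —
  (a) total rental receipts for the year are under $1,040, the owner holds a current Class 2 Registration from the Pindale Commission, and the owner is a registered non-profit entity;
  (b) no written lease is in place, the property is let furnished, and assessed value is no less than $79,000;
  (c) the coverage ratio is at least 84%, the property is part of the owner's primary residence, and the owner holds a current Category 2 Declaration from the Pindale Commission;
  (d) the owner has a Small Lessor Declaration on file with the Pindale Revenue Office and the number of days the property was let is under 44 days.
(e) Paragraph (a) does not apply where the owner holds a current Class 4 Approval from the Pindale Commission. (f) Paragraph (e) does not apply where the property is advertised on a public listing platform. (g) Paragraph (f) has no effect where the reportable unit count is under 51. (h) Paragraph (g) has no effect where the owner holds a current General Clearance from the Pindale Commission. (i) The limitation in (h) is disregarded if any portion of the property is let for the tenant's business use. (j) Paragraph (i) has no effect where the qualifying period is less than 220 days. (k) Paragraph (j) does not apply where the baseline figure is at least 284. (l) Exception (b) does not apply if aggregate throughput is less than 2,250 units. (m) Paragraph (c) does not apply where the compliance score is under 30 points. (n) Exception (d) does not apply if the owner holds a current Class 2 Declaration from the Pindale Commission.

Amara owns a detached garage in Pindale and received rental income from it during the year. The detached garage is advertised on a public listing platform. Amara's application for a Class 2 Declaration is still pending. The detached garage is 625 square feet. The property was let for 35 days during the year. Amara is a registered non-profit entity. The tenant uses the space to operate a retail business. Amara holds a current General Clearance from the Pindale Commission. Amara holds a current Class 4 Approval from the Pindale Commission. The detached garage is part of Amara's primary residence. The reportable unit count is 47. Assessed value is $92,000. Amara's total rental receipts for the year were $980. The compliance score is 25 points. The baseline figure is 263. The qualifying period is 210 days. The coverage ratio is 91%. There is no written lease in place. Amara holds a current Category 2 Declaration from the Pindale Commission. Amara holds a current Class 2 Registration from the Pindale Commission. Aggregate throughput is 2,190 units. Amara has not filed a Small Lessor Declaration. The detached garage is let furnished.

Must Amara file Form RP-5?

Exception (a): total rental receipts for the year are $980, under the $1,040 limit; a current Class 2 Registration is held; Amara is a registered non-profit — every condition holds. Under paragraphs (e)–(k): (e) would limit (a) — a current Class 4 Approval is held — but (f) sets (e) aside: (f) applies — the property is publicly advertised. (g) would limit (f) — the reportable unit count is 47, under the 51 limit — but (h) sets (g) aside: (h) operates — a current General Clearance is held. (i) is engaged (the space is let for business use), but yields to (j): (j) operates against (i): the qualifying period is 210 days, less than the 220 days limit. (k), which would lift (j), is not engaged — the baseline figure is 263, short of 284. Exception (a) stands.
Exception (b): there is no written lease; the property is let furnished; assessed value is $92,000, meeting the $79,000 threshold — every condition holds. But applying paragraph (l): (l) is engaged — aggregate throughput is 2,190 units, less than the 2,250 units limit. Exception (b) does not apply.
Exception (c)'s conditions are all satisfied: the coverage ratio is 91%, meeting the 84% threshold; the detached garage is part of the primary residence; a current Category 2 Declaration is held. Turning to paragraph (m): (m) operates against (c): the compliance score is 25 points, under the 30 points limit. So (c) is unavailable.
Exception (d) requires that the owner has a Small Lessor Declaration on file with the Pindale Revenue Office; but no Small Lessor Declaration is on file, so (d) is unavailable.

No — exception (a) applies; Amara is not required to file Form RP-5.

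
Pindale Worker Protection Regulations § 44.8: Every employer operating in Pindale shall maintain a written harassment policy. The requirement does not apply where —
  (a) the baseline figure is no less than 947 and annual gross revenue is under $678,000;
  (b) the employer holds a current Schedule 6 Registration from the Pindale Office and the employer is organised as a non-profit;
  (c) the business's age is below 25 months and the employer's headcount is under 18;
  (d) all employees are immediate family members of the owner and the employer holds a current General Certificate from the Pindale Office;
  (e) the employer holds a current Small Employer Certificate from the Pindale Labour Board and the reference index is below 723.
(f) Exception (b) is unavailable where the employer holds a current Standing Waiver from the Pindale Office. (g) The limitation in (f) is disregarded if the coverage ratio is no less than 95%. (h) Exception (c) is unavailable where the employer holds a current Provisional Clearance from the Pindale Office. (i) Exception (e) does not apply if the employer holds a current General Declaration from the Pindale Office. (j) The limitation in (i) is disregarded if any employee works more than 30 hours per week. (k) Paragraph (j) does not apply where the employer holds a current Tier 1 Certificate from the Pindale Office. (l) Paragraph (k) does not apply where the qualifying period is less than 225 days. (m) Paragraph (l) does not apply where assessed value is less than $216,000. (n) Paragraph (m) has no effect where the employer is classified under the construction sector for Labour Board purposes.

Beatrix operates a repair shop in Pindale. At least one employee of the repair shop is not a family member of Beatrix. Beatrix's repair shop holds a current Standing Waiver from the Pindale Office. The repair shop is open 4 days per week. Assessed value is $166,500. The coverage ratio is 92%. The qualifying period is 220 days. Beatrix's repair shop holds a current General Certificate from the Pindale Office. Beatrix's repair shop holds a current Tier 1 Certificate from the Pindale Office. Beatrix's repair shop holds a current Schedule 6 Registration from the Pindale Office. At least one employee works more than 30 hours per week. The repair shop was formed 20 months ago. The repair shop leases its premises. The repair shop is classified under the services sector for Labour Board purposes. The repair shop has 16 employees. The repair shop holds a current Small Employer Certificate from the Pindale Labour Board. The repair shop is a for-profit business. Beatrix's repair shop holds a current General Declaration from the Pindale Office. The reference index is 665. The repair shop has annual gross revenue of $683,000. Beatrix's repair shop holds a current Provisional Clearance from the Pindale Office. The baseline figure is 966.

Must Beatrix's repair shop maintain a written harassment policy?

Yes — Beatrix's repair shop must maintain a written harassment policy.

Exception (a) does not apply: annual gross revenue is $683,000, not under $678,000.
Exception (b) fails — the employer is for-profit.
Exception (c)'s conditions are all satisfied: the business's age is 20 months, below the 25 months limit; the employer's headcount is 16, under the 18 limit. However, paragraph (h) must be considered: (h) operates against (c): a current Provisional Clearance is held. So (c) is unavailable.
Exception (d) requires that all employees are immediate family members of the owner; but at least one employee is not a family member, so (d) is unavailable.
Exception (e) is satisfied on its face — a current Small Employer Certificate is held; the reference index is 665, below the 723 limit. But: (i) applies — a current General Declaration is held. (j) operates (at least one employee exceeds 30 hours/week), but is overridden by (k): (k) operates against (j): a current Tier 1 Certificate is held. (l) operates (the qualifying period is 220 days, less than the 225 days limit), but is set aside by (m): (m) is triggered — assessed value is $166,500, less than the $216,000 limit. (n), which would lift (m), is not triggered — the repair shop is classified under the services sector. (e) is therefore removed.
No exception displaces § 44.8.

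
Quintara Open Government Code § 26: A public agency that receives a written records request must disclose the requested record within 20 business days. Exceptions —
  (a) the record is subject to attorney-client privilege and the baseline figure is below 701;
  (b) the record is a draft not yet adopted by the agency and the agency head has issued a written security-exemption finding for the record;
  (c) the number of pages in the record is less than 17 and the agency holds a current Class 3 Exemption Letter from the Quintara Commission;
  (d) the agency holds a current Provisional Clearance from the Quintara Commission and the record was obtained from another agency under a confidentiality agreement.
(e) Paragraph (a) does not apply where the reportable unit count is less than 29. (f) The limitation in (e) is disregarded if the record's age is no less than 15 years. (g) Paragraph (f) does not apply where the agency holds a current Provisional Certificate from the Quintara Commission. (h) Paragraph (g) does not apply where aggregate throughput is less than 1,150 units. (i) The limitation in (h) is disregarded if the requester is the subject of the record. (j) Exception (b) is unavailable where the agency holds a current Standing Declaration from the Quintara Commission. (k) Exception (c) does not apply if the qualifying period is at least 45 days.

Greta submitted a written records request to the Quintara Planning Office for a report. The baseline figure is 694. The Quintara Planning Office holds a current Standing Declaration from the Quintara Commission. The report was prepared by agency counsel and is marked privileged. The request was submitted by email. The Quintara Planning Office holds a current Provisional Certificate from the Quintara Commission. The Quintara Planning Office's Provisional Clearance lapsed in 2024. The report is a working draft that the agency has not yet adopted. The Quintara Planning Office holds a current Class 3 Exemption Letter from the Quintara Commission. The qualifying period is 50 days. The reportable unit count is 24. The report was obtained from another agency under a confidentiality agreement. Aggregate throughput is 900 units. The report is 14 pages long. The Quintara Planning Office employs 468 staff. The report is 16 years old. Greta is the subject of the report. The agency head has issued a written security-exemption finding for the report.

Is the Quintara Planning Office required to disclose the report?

Yes — the Quintara Planning Office must disclose the report.

All of (a)'s requirements are met (the report is privileged; the baseline figure is 694, below the 701 limit). But applying paragraphs (e)–(i): (e) operates against (a): the reportable unit count is 24, less than the 29 limit. (f) would limit (e) — the record's age is 16 years, meeting the 15 years threshold — but (g) sets (f) aside: (g) operates against (f): a current Provisional Certificate is held. (h) is engaged (aggregate throughput is 900 units, less than the 1,150 units limit), but is set aside by (i): (i) is engaged — Greta is the subject of the report. Exception (a) does not apply.
All of (b)'s requirements are met (the report is an unadopted draft; a written security-exemption finding has been issued). But applying paragraph (j): (j) operates against (b): a current Standing Declaration is held. Exception (b) does not apply.
All of (c)'s requirements are met (the number of pages in the record is 14, less than the 17 limit; a current Class 3 Exemption Letter is held). But: (k) is engaged — the qualifying period is 50 days, meeting the 45 days threshold. Exception (c) does not apply.
Exception (d) requires that the agency holds a current Provisional Clearance from the Quintara Commission; but no current Provisional Clearance is held, so (d) is unavailable.
No exception is made out. the Quintara Planning Office falls within the general rule.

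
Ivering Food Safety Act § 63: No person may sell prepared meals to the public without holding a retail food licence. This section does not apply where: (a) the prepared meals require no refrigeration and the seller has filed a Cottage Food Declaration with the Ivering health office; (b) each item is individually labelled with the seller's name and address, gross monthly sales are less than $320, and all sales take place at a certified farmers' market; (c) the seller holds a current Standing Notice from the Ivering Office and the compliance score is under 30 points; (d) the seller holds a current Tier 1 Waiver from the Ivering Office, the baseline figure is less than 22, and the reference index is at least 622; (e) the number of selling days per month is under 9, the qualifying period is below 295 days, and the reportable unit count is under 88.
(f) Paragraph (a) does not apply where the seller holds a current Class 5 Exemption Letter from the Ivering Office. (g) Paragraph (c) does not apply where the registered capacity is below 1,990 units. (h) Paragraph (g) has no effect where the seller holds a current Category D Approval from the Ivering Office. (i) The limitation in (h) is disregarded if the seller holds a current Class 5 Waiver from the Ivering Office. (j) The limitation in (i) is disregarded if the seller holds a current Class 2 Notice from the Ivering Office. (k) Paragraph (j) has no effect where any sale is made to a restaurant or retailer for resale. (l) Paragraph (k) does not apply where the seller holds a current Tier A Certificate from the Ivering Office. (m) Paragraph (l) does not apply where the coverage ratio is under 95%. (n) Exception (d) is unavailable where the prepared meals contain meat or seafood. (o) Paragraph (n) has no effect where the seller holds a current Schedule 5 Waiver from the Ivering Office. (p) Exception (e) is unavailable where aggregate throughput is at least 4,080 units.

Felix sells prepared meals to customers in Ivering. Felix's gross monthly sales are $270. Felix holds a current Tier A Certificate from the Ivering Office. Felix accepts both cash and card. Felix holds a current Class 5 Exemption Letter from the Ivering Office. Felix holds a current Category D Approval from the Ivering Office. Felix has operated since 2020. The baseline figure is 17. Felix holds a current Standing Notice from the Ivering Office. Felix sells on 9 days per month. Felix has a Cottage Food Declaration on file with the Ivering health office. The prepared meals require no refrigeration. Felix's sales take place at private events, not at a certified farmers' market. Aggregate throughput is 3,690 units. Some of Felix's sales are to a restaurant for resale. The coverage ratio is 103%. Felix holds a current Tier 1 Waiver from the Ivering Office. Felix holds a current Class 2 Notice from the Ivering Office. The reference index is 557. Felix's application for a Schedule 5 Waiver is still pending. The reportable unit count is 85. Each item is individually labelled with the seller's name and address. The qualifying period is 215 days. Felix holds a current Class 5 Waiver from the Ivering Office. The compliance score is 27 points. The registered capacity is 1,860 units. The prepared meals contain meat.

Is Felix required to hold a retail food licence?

No — exception (c) applies; Felix is not required to hold a retail food licence.

Exception (a) is satisfied on its face — the prepared meals are shelf-stable; a Cottage Food Declaration is on file. However, paragraph (f) must be considered: (f) operates — a current Class 5 Exemption Letter is held. So (a) is unavailable.
Exception (b) requires that all sales take place at a certified farmers' market; but sales are at private events, not a certified farmers' market, so (b) is unavailable.
Exception (c)'s conditions are all satisfied: a current Standing Notice is held; the compliance score is 27 points, under the 30 points limit. Considering the limiting provisions: (g) would limit (c) — the registered capacity is 1,860 units, below the 1,990 units limit — but (h) sets (g) aside: (h) applies — a current Category D Approval is held. (i) would limit (h) — a current Class 5 Waiver is held — but (j) sets (i) aside: (j) is engaged — a current Class 2 Notice is held. (k) is engaged (some sales are to a restaurant for resale), but is set aside by (l): (l) is engaged — a current Tier A Certificate is held. (m), which would lift (l), does not operate here — the coverage ratio is 103%, not under 95%. (c) remains available.
Exception (d) fails — the reference index is 557, short of 622.
Exception (e) fails — the number of selling days per month is 9, not under 9.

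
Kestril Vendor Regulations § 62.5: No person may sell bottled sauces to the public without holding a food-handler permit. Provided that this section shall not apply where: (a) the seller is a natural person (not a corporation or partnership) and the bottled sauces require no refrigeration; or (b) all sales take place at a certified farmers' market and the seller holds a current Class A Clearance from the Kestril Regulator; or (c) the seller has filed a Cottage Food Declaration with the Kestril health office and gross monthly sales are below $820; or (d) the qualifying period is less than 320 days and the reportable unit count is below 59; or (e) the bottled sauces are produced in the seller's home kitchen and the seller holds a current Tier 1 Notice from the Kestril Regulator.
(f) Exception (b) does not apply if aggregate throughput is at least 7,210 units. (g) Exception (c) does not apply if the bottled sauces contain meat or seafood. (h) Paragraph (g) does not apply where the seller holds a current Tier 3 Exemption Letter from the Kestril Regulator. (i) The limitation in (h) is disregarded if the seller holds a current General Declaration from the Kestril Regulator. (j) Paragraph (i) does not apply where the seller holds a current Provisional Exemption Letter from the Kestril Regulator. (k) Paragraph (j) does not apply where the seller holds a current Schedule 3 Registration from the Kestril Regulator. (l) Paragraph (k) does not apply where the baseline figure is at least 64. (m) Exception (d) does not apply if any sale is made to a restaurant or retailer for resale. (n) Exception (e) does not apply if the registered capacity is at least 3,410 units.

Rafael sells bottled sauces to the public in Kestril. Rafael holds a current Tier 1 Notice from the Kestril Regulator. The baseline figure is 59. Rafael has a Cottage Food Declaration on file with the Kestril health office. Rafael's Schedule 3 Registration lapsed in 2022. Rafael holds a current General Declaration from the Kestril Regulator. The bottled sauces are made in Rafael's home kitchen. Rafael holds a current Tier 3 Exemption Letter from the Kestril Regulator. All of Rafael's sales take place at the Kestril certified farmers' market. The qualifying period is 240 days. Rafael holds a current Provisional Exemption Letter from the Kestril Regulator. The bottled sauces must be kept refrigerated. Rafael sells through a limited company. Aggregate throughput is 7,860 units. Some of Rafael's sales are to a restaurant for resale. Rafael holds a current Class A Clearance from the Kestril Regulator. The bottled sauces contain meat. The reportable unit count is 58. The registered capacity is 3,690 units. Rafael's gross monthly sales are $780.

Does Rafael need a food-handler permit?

Exception (a) requires that the seller is a natural person (not a corporation or partnership); but the seller operates through a limited company, so (a) is unavailable.
Exception (b)'s conditions are all satisfied: all sales are at a certified farmers' market; a current Class A Clearance is held. Turning to paragraph (f): (f) applies — aggregate throughput is 7,860 units, meeting the 7,210 units threshold. Exception (b) does not apply.
Exception (c): a Cottage Food Declaration is on file; gross monthly sales are $780, below the $820 limit — every condition holds. Considering the limiting provisions: (g) is triggered (the bottled sauces contain meat), but yields to (h): (h) is engaged — a current Tier 3 Exemption Letter is held. (i) would limit (h) — a current General Declaration is held — but (j) sets (i) aside: (j) operates — a current Provisional Exemption Letter is held. (k) does not operate here (the Schedule 3 Registration is not current), so (j) stands. (c) remains available.
Exception (d): the qualifying period is 240 days, less than the 320 days limit; the reportable unit count is 58, below the 59 limit — every condition holds. But: (m) operates — some sales are to a restaurant for resale. (d) is therefore removed.
Exception (e) is satisfied on its face — the bottled sauces are home-kitchen produced; a current Tier 1 Notice is held. But applying paragraph (n): (n) operates — the registered capacity is 3,690 units, meeting the 3,410 units threshold. So (e) is unavailable.

No — exception (c) applies; Rafael is not required to hold a food-handler permit.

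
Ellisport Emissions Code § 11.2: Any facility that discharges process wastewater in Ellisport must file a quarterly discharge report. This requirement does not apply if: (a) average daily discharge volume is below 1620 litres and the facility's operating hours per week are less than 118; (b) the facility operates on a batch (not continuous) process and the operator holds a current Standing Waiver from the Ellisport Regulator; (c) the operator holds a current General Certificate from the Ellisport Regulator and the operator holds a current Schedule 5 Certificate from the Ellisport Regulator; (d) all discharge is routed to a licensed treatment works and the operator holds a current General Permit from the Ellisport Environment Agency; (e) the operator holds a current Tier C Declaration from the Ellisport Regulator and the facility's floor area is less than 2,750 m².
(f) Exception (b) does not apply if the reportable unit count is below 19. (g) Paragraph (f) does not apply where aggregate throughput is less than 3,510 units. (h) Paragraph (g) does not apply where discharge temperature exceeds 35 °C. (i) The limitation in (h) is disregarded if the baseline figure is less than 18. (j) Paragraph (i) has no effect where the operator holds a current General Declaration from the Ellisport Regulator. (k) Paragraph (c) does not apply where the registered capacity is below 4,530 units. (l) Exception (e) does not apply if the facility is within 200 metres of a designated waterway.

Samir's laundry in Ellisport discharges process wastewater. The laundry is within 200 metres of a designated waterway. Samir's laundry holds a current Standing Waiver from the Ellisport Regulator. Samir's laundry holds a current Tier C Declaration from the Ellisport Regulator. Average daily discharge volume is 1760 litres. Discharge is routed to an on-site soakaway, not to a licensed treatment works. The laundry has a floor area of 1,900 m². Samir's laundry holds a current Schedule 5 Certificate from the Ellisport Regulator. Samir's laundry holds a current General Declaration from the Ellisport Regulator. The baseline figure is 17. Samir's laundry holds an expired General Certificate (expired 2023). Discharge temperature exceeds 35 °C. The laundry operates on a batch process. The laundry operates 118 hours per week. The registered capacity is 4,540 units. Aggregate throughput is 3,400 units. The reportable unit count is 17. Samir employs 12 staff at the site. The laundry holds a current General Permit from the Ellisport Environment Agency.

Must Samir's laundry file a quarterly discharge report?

Yes — Samir's laundry must file a quarterly discharge report.

Exception (a) does not apply: average daily discharge volume is 1760 litres, not below 1620 litres.
Exception (b)'s conditions are all satisfied: the facility operates on a batch process; a current Standing Waiver is held. But: (f) operates against (b): the reportable unit count is 17, below the 19 limit. (g) operates (aggregate throughput is 3,400 units, less than the 3,510 units limit), but is itself disapplied by (h): (h) is triggered — discharge temperature exceeds 35 °C. (i) is triggered (the baseline figure is 17, less than the 18 limit), but is itself disapplied by (j): (j) operates — a current General Declaration is held. So (b) is unavailable.
Exception (c) fails — no current General Certificate is held.
Exception (d) requires that all discharge is routed to a licensed treatment works; but discharge is not routed to a licensed treatment works, so (d) is unavailable.
All of (e)'s requirements are met (a current Tier C Declaration is held; the facility's floor area is 1,900 m², less than the 2,750 m² limit). But applying paragraph (l): (l) operates against (e): the laundry is within 200 m of a designated waterway. (e) is therefore removed.
None of the exceptions is available; § 11.2 applies in full.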